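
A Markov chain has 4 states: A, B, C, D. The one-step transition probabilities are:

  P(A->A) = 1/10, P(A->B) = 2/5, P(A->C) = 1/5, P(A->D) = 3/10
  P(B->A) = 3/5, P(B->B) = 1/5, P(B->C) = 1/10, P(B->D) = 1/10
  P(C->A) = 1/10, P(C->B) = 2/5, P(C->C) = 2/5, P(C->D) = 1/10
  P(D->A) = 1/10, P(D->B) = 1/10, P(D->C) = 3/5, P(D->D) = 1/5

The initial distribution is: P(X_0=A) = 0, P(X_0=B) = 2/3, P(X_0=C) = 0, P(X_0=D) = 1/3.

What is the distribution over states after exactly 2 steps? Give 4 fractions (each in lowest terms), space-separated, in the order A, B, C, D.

Answer: 11/60 49/150 29/100 1/5

Derivation:
Propagating the distribution step by step (d_{t+1} = d_t * P):
d_0 = (A=0, B=2/3, C=0, D=1/3)
  d_1[A] = 0*1/10 + 2/3*3/5 + 0*1/10 + 1/3*1/10 = 13/30
  d_1[B] = 0*2/5 + 2/3*1/5 + 0*2/5 + 1/3*1/10 = 1/6
  d_1[C] = 0*1/5 + 2/3*1/10 + 0*2/5 + 1/3*3/5 = 4/15
  d_1[D] = 0*3/10 + 2/3*1/10 + 0*1/10 + 1/3*1/5 = 2/15
d_1 = (A=13/30, B=1/6, C=4/15, D=2/15)
  d_2[A] = 13/30*1/10 + 1/6*3/5 + 4/15*1/10 + 2/15*1/10 = 11/60
  d_2[B] = 13/30*2/5 + 1/6*1/5 + 4/15*2/5 + 2/15*1/10 = 49/150
  d_2[C] = 13/30*1/5 + 1/6*1/10 + 4/15*2/5 + 2/15*3/5 = 29/100
  d_2[D] = 13/30*3/10 + 1/6*1/10 + 4/15*1/10 + 2/15*1/5 = 1/5
d_2 = (A=11/60, B=49/150, C=29/100, D=1/5)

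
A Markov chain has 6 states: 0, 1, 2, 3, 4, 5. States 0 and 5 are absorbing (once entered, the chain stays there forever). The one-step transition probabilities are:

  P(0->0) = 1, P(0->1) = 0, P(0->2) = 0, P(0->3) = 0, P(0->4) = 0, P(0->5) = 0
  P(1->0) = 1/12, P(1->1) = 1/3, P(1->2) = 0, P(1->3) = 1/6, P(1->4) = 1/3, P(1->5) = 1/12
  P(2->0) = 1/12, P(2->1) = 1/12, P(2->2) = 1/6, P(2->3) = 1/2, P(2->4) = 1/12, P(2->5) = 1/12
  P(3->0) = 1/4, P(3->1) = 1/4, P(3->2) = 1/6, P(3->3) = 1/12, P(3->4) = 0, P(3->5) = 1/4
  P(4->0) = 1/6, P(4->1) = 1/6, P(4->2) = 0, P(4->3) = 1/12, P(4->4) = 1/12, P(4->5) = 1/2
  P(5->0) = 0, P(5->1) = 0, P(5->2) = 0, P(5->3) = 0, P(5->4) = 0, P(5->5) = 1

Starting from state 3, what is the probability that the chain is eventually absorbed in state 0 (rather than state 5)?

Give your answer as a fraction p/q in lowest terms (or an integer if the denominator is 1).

Let a_i = P(absorbed in 0 | start in state i).
Boundary conditions: a_0 = 1, a_5 = 0.
For each transient state i, a_i = sum_j P(i->j) * a_j:
  a_1 = 1/12*a_0 + 1/3*a_1 + 0*a_2 + 1/6*a_3 + 1/3*a_4 + 1/12*a_5
  a_2 = 1/12*a_0 + 1/12*a_1 + 1/6*a_2 + 1/2*a_3 + 1/12*a_4 + 1/12*a_5
  a_3 = 1/4*a_0 + 1/4*a_1 + 1/6*a_2 + 1/12*a_3 + 0*a_4 + 1/4*a_5
  a_4 = 1/6*a_0 + 1/6*a_1 + 0*a_2 + 1/12*a_3 + 1/12*a_4 + 1/2*a_5

Substituting a_0 = 1 and a_5 = 0, rearrange to (I - Q) a = r where r[i] = P(i -> 0):
  [2/3, 0, -1/6, -1/3] . (a_1, a_2, a_3, a_4) = 1/12
  [-1/12, 5/6, -1/2, -1/12] . (a_1, a_2, a_3, a_4) = 1/12
  [-1/4, -1/6, 11/12, 0] . (a_1, a_2, a_3, a_4) = 1/4
  [-1/6, 0, -1/12, 11/12] . (a_1, a_2, a_3, a_4) = 1/6

Solving yields:
  a_1 = 75/194
  a_2 = 43/97
  a_3 = 89/194
  a_4 = 57/194

Starting state is 3, so the absorption probability is a_3 = 89/194.

Answer: 89/194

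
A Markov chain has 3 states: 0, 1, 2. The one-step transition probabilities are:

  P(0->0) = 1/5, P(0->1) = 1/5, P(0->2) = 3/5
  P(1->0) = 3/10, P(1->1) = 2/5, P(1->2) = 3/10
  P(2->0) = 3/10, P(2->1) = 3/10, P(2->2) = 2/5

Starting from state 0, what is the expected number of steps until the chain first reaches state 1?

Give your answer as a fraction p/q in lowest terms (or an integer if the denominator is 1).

Answer: 4

Derivation:
Let h_i = expected steps to first reach 1 from state i.
Boundary: h_1 = 0.
First-step equations for the other states:
  h_0 = 1 + 1/5*h_0 + 1/5*h_1 + 3/5*h_2
  h_2 = 1 + 3/10*h_0 + 3/10*h_1 + 2/5*h_2

Substituting h_1 = 0 and rearranging gives the linear system (I - Q) h = 1:
  [4/5, -3/5] . (h_0, h_2) = 1
  [-3/10, 3/5] . (h_0, h_2) = 1

Solving yields:
  h_0 = 4
  h_2 = 11/3

Starting state is 0, so the expected hitting time is h_0 = 4.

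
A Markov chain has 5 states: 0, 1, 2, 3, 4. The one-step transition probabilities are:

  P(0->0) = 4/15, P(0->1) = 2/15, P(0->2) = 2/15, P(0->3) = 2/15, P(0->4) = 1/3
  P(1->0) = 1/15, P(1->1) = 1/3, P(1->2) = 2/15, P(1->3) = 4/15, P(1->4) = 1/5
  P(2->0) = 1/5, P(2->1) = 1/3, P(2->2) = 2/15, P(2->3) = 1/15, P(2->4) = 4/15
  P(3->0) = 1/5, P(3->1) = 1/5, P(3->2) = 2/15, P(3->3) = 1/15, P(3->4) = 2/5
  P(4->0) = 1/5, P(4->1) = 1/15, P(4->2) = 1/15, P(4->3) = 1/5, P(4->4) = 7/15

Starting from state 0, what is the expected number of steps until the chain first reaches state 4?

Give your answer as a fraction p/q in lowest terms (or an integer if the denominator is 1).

Answer: 4275/1307

Derivation:
Let h_i = expected steps to first reach 4 from state i.
Boundary: h_4 = 0.
First-step equations for the other states:
  h_0 = 1 + 4/15*h_0 + 2/15*h_1 + 2/15*h_2 + 2/15*h_3 + 1/3*h_4
  h_1 = 1 + 1/15*h_0 + 1/3*h_1 + 2/15*h_2 + 4/15*h_3 + 1/5*h_4
  h_2 = 1 + 1/5*h_0 + 1/3*h_1 + 2/15*h_2 + 1/15*h_3 + 4/15*h_4
  h_3 = 1 + 1/5*h_0 + 1/5*h_1 + 2/15*h_2 + 1/15*h_3 + 2/5*h_4

Substituting h_4 = 0 and rearranging gives the linear system (I - Q) h = 1:
  [11/15, -2/15, -2/15, -2/15] . (h_0, h_1, h_2, h_3) = 1
  [-1/15, 2/3, -2/15, -4/15] . (h_0, h_1, h_2, h_3) = 1
  [-1/5, -1/3, 13/15, -1/15] . (h_0, h_1, h_2, h_3) = 1
  [-1/5, -1/5, -2/15, 14/15] . (h_0, h_1, h_2, h_3) = 1

Solving yields:
  h_0 = 4275/1307
  h_1 = 4950/1307
  h_2 = 4710/1307
  h_3 = 4050/1307

Starting state is 0, so the expected hitting time is h_0 = 4275/1307.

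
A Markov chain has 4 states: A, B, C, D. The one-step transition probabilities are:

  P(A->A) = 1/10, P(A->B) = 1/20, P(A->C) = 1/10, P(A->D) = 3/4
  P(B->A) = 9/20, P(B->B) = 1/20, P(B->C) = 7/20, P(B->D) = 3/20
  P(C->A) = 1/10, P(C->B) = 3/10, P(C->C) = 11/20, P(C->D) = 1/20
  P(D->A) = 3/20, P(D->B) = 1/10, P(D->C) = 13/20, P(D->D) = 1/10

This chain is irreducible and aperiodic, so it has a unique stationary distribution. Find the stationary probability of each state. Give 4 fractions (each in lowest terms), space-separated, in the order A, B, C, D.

The stationary distribution satisfies pi = pi * P, i.e.:
  pi_A = 1/10*pi_A + 9/20*pi_B + 1/10*pi_C + 3/20*pi_D
  pi_B = 1/20*pi_A + 1/20*pi_B + 3/10*pi_C + 1/10*pi_D
  pi_C = 1/10*pi_A + 7/20*pi_B + 11/20*pi_C + 13/20*pi_D
  pi_D = 3/4*pi_A + 3/20*pi_B + 1/20*pi_C + 1/10*pi_D
with normalization: pi_A + pi_B + pi_C + pi_D = 1.

Using the first 3 balance equations plus normalization, the linear system A*pi = b is:
  [-9/10, 9/20, 1/10, 3/20] . pi = 0
  [1/20, -19/20, 3/10, 1/10] . pi = 0
  [1/10, 7/20, -9/20, 13/20] . pi = 0
  [1, 1, 1, 1] . pi = 1

Solving yields:
  pi_A = 197/1153
  pi_B = 201/1153
  pi_C = 528/1153
  pi_D = 227/1153

Verification (pi * P):
  197/1153*1/10 + 201/1153*9/20 + 528/1153*1/10 + 227/1153*3/20 = 197/1153 = pi_A  (ok)
  197/1153*1/20 + 201/1153*1/20 + 528/1153*3/10 + 227/1153*1/10 = 201/1153 = pi_B  (ok)
  197/1153*1/10 + 201/1153*7/20 + 528/1153*11/20 + 227/1153*13/20 = 528/1153 = pi_C  (ok)
  197/1153*3/4 + 201/1153*3/20 + 528/1153*1/20 + 227/1153*1/10 = 227/1153 = pi_D  (ok)

Answer: 197/1153 201/1153 528/1153 227/1153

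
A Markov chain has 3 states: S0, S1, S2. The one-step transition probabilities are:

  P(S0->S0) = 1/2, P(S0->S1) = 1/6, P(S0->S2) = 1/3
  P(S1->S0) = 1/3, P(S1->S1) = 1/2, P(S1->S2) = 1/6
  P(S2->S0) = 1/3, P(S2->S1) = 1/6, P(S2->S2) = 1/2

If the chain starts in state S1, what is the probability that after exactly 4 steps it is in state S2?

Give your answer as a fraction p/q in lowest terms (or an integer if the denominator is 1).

Computing P^4 by repeated multiplication:
P^1 =
  S0: [1/2, 1/6, 1/3]
  S1: [1/3, 1/2, 1/6]
  S2: [1/3, 1/6, 1/2]
P^2 =
  S0: [5/12, 2/9, 13/36]
  S1: [7/18, 1/3, 5/18]
  S2: [7/18, 2/9, 7/18]
P^3 =
  S0: [29/72, 13/54, 77/216]
  S1: [43/108, 5/18, 35/108]
  S2: [43/108, 13/54, 13/36]
P^4 =
  S0: [173/432, 20/81, 457/1296]
  S1: [259/648, 7/27, 221/648]
  S2: [259/648, 20/81, 229/648]

(P^4)[S1 -> S2] = 221/648

Answer: 221/648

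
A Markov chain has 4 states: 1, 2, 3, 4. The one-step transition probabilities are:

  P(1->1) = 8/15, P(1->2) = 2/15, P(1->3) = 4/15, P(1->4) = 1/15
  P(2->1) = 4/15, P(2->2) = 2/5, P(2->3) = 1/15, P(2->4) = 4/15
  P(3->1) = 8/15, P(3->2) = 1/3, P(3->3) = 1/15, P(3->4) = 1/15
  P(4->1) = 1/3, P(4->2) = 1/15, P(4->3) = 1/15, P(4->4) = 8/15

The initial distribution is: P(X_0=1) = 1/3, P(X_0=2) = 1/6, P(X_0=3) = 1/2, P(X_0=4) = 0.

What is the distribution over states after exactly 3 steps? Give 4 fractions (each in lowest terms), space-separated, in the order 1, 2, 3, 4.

Answer: 4444/10125 2183/10125 1043/6750 1289/6750

Derivation:
Propagating the distribution step by step (d_{t+1} = d_t * P):
d_0 = (1=1/3, 2=1/6, 3=1/2, 4=0)
  d_1[1] = 1/3*8/15 + 1/6*4/15 + 1/2*8/15 + 0*1/3 = 22/45
  d_1[2] = 1/3*2/15 + 1/6*2/5 + 1/2*1/3 + 0*1/15 = 5/18
  d_1[3] = 1/3*4/15 + 1/6*1/15 + 1/2*1/15 + 0*1/15 = 2/15
  d_1[4] = 1/3*1/15 + 1/6*4/15 + 1/2*1/15 + 0*8/15 = 1/10
d_1 = (1=22/45, 2=5/18, 3=2/15, 4=1/10)
  d_2[1] = 22/45*8/15 + 5/18*4/15 + 2/15*8/15 + 1/10*1/3 = 593/1350
  d_2[2] = 22/45*2/15 + 5/18*2/5 + 2/15*1/3 + 1/10*1/15 = 307/1350
  d_2[3] = 22/45*4/15 + 5/18*1/15 + 2/15*1/15 + 1/10*1/15 = 37/225
  d_2[4] = 22/45*1/15 + 5/18*4/15 + 2/15*1/15 + 1/10*8/15 = 38/225
d_2 = (1=593/1350, 2=307/1350, 3=37/225, 4=38/225)
  d_3[1] = 593/1350*8/15 + 307/1350*4/15 + 37/225*8/15 + 38/225*1/3 = 4444/10125
  d_3[2] = 593/1350*2/15 + 307/1350*2/5 + 37/225*1/3 + 38/225*1/15 = 2183/10125
  d_3[3] = 593/1350*4/15 + 307/1350*1/15 + 37/225*1/15 + 38/225*1/15 = 1043/6750
  d_3[4] = 593/1350*1/15 + 307/1350*4/15 + 37/225*1/15 + 38/225*8/15 = 1289/6750
d_3 = (1=4444/10125, 2=2183/10125, 3=1043/6750, 4=1289/6750)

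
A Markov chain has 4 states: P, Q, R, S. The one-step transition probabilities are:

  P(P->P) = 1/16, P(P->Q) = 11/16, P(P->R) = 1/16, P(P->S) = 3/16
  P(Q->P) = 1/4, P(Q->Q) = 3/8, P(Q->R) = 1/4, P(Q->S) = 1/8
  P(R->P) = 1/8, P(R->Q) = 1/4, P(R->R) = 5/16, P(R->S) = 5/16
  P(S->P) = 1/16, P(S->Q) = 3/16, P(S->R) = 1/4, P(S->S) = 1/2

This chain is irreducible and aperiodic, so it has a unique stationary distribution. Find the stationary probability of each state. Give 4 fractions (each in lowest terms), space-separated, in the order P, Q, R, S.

Answer: 197/1404 157/468 335/1404 401/1404

Derivation:
The stationary distribution satisfies pi = pi * P, i.e.:
  pi_P = 1/16*pi_P + 1/4*pi_Q + 1/8*pi_R + 1/16*pi_S
  pi_Q = 11/16*pi_P + 3/8*pi_Q + 1/4*pi_R + 3/16*pi_S
  pi_R = 1/16*pi_P + 1/4*pi_Q + 5/16*pi_R + 1/4*pi_S
  pi_S = 3/16*pi_P + 1/8*pi_Q + 5/16*pi_R + 1/2*pi_S
with normalization: pi_P + pi_Q + pi_R + pi_S = 1.

Using the first 3 balance equations plus normalization, the linear system A*pi = b is:
  [-15/16, 1/4, 1/8, 1/16] . pi = 0
  [11/16, -5/8, 1/4, 3/16] . pi = 0
  [1/16, 1/4, -11/16, 1/4] . pi = 0
  [1, 1, 1, 1] . pi = 1

Solving yields:
  pi_P = 197/1404
  pi_Q = 157/468
  pi_R = 335/1404
  pi_S = 401/1404

Verification (pi * P):
  197/1404*1/16 + 157/468*1/4 + 335/1404*1/8 + 401/1404*1/16 = 197/1404 = pi_P  (ok)
  197/1404*11/16 + 157/468*3/8 + 335/1404*1/4 + 401/1404*3/16 = 157/468 = pi_Q  (ok)
  197/1404*1/16 + 157/468*1/4 + 335/1404*5/16 + 401/1404*1/4 = 335/1404 = pi_R  (ok)
  197/1404*3/16 + 157/468*1/8 + 335/1404*5/16 + 401/1404*1/2 = 401/1404 = pi_S  (ok)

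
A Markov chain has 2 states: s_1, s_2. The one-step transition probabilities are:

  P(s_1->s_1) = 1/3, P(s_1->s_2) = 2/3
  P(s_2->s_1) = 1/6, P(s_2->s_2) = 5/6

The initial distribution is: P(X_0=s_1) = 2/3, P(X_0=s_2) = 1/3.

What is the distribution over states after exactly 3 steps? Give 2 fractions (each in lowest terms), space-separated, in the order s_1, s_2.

Answer: 131/648 517/648

Derivation:
Propagating the distribution step by step (d_{t+1} = d_t * P):
d_0 = (s_1=2/3, s_2=1/3)
  d_1[s_1] = 2/3*1/3 + 1/3*1/6 = 5/18
  d_1[s_2] = 2/3*2/3 + 1/3*5/6 = 13/18
d_1 = (s_1=5/18, s_2=13/18)
  d_2[s_1] = 5/18*1/3 + 13/18*1/6 = 23/108
  d_2[s_2] = 5/18*2/3 + 13/18*5/6 = 85/108
d_2 = (s_1=23/108, s_2=85/108)
  d_3[s_1] = 23/108*1/3 + 85/108*1/6 = 131/648
  d_3[s_2] = 23/108*2/3 + 85/108*5/6 = 517/648
d_3 = (s_1=131/648, s_2=517/648)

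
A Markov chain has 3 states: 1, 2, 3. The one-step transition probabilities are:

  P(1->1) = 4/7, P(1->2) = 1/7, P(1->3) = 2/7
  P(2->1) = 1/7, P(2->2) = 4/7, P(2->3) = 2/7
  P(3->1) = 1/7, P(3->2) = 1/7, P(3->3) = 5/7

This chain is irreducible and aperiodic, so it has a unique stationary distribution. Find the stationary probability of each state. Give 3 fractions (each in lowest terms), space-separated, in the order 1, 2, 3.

The stationary distribution satisfies pi = pi * P, i.e.:
  pi_1 = 4/7*pi_1 + 1/7*pi_2 + 1/7*pi_3
  pi_2 = 1/7*pi_1 + 4/7*pi_2 + 1/7*pi_3
  pi_3 = 2/7*pi_1 + 2/7*pi_2 + 5/7*pi_3
with normalization: pi_1 + pi_2 + pi_3 = 1.

Using the first 2 balance equations plus normalization, the linear system A*pi = b is:
  [-3/7, 1/7, 1/7] . pi = 0
  [1/7, -3/7, 1/7] . pi = 0
  [1, 1, 1] . pi = 1

Solving yields:
  pi_1 = 1/4
  pi_2 = 1/4
  pi_3 = 1/2

Verification (pi * P):
  1/4*4/7 + 1/4*1/7 + 1/2*1/7 = 1/4 = pi_1  (ok)
  1/4*1/7 + 1/4*4/7 + 1/2*1/7 = 1/4 = pi_2  (ok)
  1/4*2/7 + 1/4*2/7 + 1/2*5/7 = 1/2 = pi_3  (ok)

Answer: 1/4 1/4 1/2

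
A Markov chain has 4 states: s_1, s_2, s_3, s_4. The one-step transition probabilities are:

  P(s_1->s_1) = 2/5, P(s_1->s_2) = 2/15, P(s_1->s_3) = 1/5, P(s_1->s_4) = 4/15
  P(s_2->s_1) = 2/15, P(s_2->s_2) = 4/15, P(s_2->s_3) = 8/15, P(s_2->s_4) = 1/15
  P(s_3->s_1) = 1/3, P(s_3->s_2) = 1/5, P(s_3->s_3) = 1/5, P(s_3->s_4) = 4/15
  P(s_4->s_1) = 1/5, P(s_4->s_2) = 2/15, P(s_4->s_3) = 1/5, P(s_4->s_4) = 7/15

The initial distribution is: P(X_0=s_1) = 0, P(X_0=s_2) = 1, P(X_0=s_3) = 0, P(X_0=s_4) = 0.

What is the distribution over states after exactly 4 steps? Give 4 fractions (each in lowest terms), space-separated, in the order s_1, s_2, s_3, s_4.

Answer: 4724/16875 8869/50625 2632/10125 4808/16875

Derivation:
Propagating the distribution step by step (d_{t+1} = d_t * P):
d_0 = (s_1=0, s_2=1, s_3=0, s_4=0)
  d_1[s_1] = 0*2/5 + 1*2/15 + 0*1/3 + 0*1/5 = 2/15
  d_1[s_2] = 0*2/15 + 1*4/15 + 0*1/5 + 0*2/15 = 4/15
  d_1[s_3] = 0*1/5 + 1*8/15 + 0*1/5 + 0*1/5 = 8/15
  d_1[s_4] = 0*4/15 + 1*1/15 + 0*4/15 + 0*7/15 = 1/15
d_1 = (s_1=2/15, s_2=4/15, s_3=8/15, s_4=1/15)
  d_2[s_1] = 2/15*2/5 + 4/15*2/15 + 8/15*1/3 + 1/15*1/5 = 7/25
  d_2[s_2] = 2/15*2/15 + 4/15*4/15 + 8/15*1/5 + 1/15*2/15 = 46/225
  d_2[s_3] = 2/15*1/5 + 4/15*8/15 + 8/15*1/5 + 1/15*1/5 = 13/45
  d_2[s_4] = 2/15*4/15 + 4/15*1/15 + 8/15*4/15 + 1/15*7/15 = 17/75
d_2 = (s_1=7/25, s_2=46/225, s_3=13/45, s_4=17/75)
  d_3[s_1] = 7/25*2/5 + 46/225*2/15 + 13/45*1/3 + 17/75*1/5 = 316/1125
  d_3[s_2] = 7/25*2/15 + 46/225*4/15 + 13/45*1/5 + 17/75*2/15 = 607/3375
  d_3[s_3] = 7/25*1/5 + 46/225*8/15 + 13/45*1/5 + 17/75*1/5 = 181/675
  d_3[s_4] = 7/25*4/15 + 46/225*1/15 + 13/45*4/15 + 17/75*7/15 = 61/225
d_3 = (s_1=316/1125, s_2=607/3375, s_3=181/675, s_4=61/225)
  d_4[s_1] = 316/1125*2/5 + 607/3375*2/15 + 181/675*1/3 + 61/225*1/5 = 4724/16875
  d_4[s_2] = 316/1125*2/15 + 607/3375*4/15 + 181/675*1/5 + 61/225*2/15 = 8869/50625
  d_4[s_3] = 316/1125*1/5 + 607/3375*8/15 + 181/675*1/5 + 61/225*1/5 = 2632/10125
  d_4[s_4] = 316/1125*4/15 + 607/3375*1/15 + 181/675*4/15 + 61/225*7/15 = 4808/16875
d_4 = (s_1=4724/16875, s_2=8869/50625, s_3=2632/10125, s_4=4808/16875)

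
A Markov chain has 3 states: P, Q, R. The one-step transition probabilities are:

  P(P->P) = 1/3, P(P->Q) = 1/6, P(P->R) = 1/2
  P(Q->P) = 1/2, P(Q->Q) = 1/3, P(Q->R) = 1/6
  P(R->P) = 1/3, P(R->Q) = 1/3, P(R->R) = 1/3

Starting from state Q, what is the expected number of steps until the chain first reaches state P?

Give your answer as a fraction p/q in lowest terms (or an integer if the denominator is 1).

Answer: 15/7

Derivation:
Let h_i = expected steps to first reach P from state i.
Boundary: h_P = 0.
First-step equations for the other states:
  h_Q = 1 + 1/2*h_P + 1/3*h_Q + 1/6*h_R
  h_R = 1 + 1/3*h_P + 1/3*h_Q + 1/3*h_R

Substituting h_P = 0 and rearranging gives the linear system (I - Q) h = 1:
  [2/3, -1/6] . (h_Q, h_R) = 1
  [-1/3, 2/3] . (h_Q, h_R) = 1

Solving yields:
  h_Q = 15/7
  h_R = 18/7

Starting state is Q, so the expected hitting time is h_Q = 15/7.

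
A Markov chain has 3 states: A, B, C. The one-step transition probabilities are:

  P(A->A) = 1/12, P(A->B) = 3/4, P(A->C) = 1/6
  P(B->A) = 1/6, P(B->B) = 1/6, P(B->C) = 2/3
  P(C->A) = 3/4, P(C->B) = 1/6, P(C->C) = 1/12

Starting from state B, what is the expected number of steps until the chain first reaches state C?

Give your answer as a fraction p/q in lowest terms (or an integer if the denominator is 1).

Answer: 39/23

Derivation:
Let h_i = expected steps to first reach C from state i.
Boundary: h_C = 0.
First-step equations for the other states:
  h_A = 1 + 1/12*h_A + 3/4*h_B + 1/6*h_C
  h_B = 1 + 1/6*h_A + 1/6*h_B + 2/3*h_C

Substituting h_C = 0 and rearranging gives the linear system (I - Q) h = 1:
  [11/12, -3/4] . (h_A, h_B) = 1
  [-1/6, 5/6] . (h_A, h_B) = 1

Solving yields:
  h_A = 57/23
  h_B = 39/23

Starting state is B, so the expected hitting time is h_B = 39/23.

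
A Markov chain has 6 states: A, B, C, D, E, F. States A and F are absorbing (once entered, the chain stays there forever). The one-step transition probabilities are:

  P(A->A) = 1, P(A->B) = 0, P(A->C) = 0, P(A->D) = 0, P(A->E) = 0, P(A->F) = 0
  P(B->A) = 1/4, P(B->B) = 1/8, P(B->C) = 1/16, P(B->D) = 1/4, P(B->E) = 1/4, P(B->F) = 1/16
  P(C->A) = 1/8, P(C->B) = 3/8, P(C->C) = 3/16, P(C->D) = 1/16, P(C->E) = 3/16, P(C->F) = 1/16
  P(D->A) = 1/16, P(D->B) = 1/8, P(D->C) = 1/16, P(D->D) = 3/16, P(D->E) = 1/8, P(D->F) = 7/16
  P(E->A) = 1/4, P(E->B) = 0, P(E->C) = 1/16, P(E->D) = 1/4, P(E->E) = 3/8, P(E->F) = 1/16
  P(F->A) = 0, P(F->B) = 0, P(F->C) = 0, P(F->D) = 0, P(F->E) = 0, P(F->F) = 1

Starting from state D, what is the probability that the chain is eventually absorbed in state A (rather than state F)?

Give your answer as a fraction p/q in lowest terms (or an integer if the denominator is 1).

Answer: 393/1315

Derivation:
Let a_i = P(absorbed in A | start in state i).
Boundary conditions: a_A = 1, a_F = 0.
For each transient state i, a_i = sum_j P(i->j) * a_j:
  a_B = 1/4*a_A + 1/8*a_B + 1/16*a_C + 1/4*a_D + 1/4*a_E + 1/16*a_F
  a_C = 1/8*a_A + 3/8*a_B + 3/16*a_C + 1/16*a_D + 3/16*a_E + 1/16*a_F
  a_D = 1/16*a_A + 1/8*a_B + 1/16*a_C + 3/16*a_D + 1/8*a_E + 7/16*a_F
  a_E = 1/4*a_A + 0*a_B + 1/16*a_C + 1/4*a_D + 3/8*a_E + 1/16*a_F

Substituting a_A = 1 and a_F = 0, rearrange to (I - Q) a = r where r[i] = P(i -> A):
  [7/8, -1/16, -1/4, -1/4] . (a_B, a_C, a_D, a_E) = 1/4
  [-3/8, 13/16, -1/16, -3/16] . (a_B, a_C, a_D, a_E) = 1/8
  [-1/8, -1/16, 13/16, -1/8] . (a_B, a_C, a_D, a_E) = 1/16
  [0, -1/16, -1/4, 5/8] . (a_B, a_C, a_D, a_E) = 1/4

Solving yields:
  a_B = 759/1315
  a_C = 758/1315
  a_D = 393/1315
  a_E = 759/1315

Starting state is D, so the absorption probability is a_D = 393/1315.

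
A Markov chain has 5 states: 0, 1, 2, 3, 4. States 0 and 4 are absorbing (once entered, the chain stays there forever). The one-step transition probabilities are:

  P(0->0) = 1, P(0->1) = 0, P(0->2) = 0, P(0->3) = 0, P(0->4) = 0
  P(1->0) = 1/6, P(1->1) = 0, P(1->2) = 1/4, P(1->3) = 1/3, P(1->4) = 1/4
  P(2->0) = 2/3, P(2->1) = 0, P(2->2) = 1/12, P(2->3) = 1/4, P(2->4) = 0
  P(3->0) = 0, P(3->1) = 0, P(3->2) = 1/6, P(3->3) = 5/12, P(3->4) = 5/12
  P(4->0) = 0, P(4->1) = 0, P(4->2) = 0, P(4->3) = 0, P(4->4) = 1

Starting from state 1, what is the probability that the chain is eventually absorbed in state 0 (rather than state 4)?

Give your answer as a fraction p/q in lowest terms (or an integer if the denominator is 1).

Answer: 187/426

Derivation:
Let a_i = P(absorbed in 0 | start in state i).
Boundary conditions: a_0 = 1, a_4 = 0.
For each transient state i, a_i = sum_j P(i->j) * a_j:
  a_1 = 1/6*a_0 + 0*a_1 + 1/4*a_2 + 1/3*a_3 + 1/4*a_4
  a_2 = 2/3*a_0 + 0*a_1 + 1/12*a_2 + 1/4*a_3 + 0*a_4
  a_3 = 0*a_0 + 0*a_1 + 1/6*a_2 + 5/12*a_3 + 5/12*a_4

Substituting a_0 = 1 and a_4 = 0, rearrange to (I - Q) a = r where r[i] = P(i -> 0):
  [1, -1/4, -1/3] . (a_1, a_2, a_3) = 1/6
  [0, 11/12, -1/4] . (a_1, a_2, a_3) = 2/3
  [0, -1/6, 7/12] . (a_1, a_2, a_3) = 0

Solving yields:
  a_1 = 187/426
  a_2 = 56/71
  a_3 = 16/71

Starting state is 1, so the absorption probability is a_1 = 187/426.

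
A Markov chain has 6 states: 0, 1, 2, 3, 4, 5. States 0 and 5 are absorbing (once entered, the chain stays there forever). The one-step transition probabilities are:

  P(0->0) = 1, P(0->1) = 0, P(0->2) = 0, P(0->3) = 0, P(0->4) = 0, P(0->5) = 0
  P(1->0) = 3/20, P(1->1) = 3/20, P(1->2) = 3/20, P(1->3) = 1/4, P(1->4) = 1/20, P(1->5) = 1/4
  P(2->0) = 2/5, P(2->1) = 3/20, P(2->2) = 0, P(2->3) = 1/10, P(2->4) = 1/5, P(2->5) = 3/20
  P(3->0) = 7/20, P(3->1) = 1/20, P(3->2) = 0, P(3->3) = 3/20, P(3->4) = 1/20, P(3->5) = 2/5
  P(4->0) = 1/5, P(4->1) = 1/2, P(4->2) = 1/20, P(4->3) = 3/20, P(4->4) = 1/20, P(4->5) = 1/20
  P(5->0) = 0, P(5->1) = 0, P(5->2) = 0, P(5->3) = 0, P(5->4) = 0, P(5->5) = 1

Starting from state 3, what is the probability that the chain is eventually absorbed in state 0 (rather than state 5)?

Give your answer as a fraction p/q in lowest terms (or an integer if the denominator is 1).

Let a_i = P(absorbed in 0 | start in state i).
Boundary conditions: a_0 = 1, a_5 = 0.
For each transient state i, a_i = sum_j P(i->j) * a_j:
  a_1 = 3/20*a_0 + 3/20*a_1 + 3/20*a_2 + 1/4*a_3 + 1/20*a_4 + 1/4*a_5
  a_2 = 2/5*a_0 + 3/20*a_1 + 0*a_2 + 1/10*a_3 + 1/5*a_4 + 3/20*a_5
  a_3 = 7/20*a_0 + 1/20*a_1 + 0*a_2 + 3/20*a_3 + 1/20*a_4 + 2/5*a_5
  a_4 = 1/5*a_0 + 1/2*a_1 + 1/20*a_2 + 3/20*a_3 + 1/20*a_4 + 1/20*a_5

Substituting a_0 = 1 and a_5 = 0, rearrange to (I - Q) a = r where r[i] = P(i -> 0):
  [17/20, -3/20, -1/4, -1/20] . (a_1, a_2, a_3, a_4) = 3/20
  [-3/20, 1, -1/10, -1/5] . (a_1, a_2, a_3, a_4) = 2/5
  [-1/20, 0, 17/20, -1/20] . (a_1, a_2, a_3, a_4) = 7/20
  [-1/2, -1/20, -3/20, 19/20] . (a_1, a_2, a_3, a_4) = 1/5

Solving yields:
  a_1 = 22045/48036
  a_2 = 30163/48036
  a_3 = 15105/32024
  a_4 = 53761/96072

Starting state is 3, so the absorption probability is a_3 = 15105/32024.

Answer: 15105/32024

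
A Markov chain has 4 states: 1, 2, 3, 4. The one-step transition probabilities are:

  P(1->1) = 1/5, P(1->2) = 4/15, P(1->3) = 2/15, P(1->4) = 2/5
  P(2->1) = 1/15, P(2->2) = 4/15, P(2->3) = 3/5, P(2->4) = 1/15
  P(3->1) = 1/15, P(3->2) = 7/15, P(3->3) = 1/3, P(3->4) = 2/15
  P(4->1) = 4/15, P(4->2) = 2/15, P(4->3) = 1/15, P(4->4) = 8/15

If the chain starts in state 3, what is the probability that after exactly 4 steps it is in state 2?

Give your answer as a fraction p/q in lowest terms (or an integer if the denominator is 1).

Computing P^4 by repeated multiplication:
P^1 =
  1: [1/5, 4/15, 2/15, 2/5]
  2: [1/15, 4/15, 3/5, 1/15]
  3: [1/15, 7/15, 1/3, 2/15]
  4: [4/15, 2/15, 1/15, 8/15]
P^2 =
  1: [13/75, 6/25, 58/225, 74/225]
  2: [4/45, 17/45, 28/75, 4/25]
  3: [23/225, 71/225, 92/225, 13/75]
  4: [47/225, 47/225, 13/75, 92/225]
P^3 =
  1: [7/45, 926/3375, 928/3375, 332/1125]
  2: [373/3375, 8/25, 1261/3375, 661/3375]
  3: [388/3375, 122/375, 1184/3375, 47/225]
  4: [119/675, 833/3375, 268/1125, 127/375]
P^4 =
  1: [2471/16875, 1588/5625, 3004/10125, 556/2025]
  2: [6104/50625, 15961/50625, 17432/50625, 11128/50625]
  3: [6266/50625, 1738/5625, 5761/16875, 11434/50625]
  4: [7994/50625, 1514/5625, 554/2025, 3031/10125]

(P^4)[3 -> 2] = 1738/5625

Answer: 1738/5625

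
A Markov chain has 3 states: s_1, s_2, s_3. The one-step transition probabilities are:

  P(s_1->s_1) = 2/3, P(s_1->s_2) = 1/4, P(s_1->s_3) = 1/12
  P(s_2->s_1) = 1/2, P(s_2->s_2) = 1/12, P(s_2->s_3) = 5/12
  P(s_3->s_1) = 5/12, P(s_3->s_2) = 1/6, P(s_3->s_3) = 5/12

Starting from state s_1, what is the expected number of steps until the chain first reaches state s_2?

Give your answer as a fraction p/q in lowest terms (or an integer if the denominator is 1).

Let h_i = expected steps to first reach s_2 from state i.
Boundary: h_s_2 = 0.
First-step equations for the other states:
  h_s_1 = 1 + 2/3*h_s_1 + 1/4*h_s_2 + 1/12*h_s_3
  h_s_3 = 1 + 5/12*h_s_1 + 1/6*h_s_2 + 5/12*h_s_3

Substituting h_s_2 = 0 and rearranging gives the linear system (I - Q) h = 1:
  [1/3, -1/12] . (h_s_1, h_s_3) = 1
  [-5/12, 7/12] . (h_s_1, h_s_3) = 1

Solving yields:
  h_s_1 = 96/23
  h_s_3 = 108/23

Starting state is s_1, so the expected hitting time is h_s_1 = 96/23.

Answer: 96/23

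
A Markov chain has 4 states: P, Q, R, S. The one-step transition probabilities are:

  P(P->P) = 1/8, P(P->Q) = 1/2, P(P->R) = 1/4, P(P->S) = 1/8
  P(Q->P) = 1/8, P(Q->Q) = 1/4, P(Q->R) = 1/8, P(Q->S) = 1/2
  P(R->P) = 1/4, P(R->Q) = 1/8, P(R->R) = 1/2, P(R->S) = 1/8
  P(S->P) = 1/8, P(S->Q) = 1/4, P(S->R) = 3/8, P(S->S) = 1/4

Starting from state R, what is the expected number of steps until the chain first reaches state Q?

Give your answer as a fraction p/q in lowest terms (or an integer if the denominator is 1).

Answer: 168/37

Derivation:
Let h_i = expected steps to first reach Q from state i.
Boundary: h_Q = 0.
First-step equations for the other states:
  h_P = 1 + 1/8*h_P + 1/2*h_Q + 1/4*h_R + 1/8*h_S
  h_R = 1 + 1/4*h_P + 1/8*h_Q + 1/2*h_R + 1/8*h_S
  h_S = 1 + 1/8*h_P + 1/4*h_Q + 3/8*h_R + 1/4*h_S

Substituting h_Q = 0 and rearranging gives the linear system (I - Q) h = 1:
  [7/8, -1/4, -1/8] . (h_P, h_R, h_S) = 1
  [-1/4, 1/2, -1/8] . (h_P, h_R, h_S) = 1
  [-1/8, -3/8, 3/4] . (h_P, h_R, h_S) = 1

Solving yields:
  h_P = 112/37
  h_R = 168/37
  h_S = 152/37

Starting state is R, so the expected hitting time is h_R = 168/37.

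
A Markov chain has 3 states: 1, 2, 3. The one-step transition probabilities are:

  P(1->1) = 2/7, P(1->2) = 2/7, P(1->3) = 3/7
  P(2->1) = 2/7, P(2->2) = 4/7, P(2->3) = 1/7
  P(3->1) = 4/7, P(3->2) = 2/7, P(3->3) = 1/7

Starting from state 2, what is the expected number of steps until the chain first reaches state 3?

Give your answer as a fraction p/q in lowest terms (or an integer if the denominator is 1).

Answer: 49/11

Derivation:
Let h_i = expected steps to first reach 3 from state i.
Boundary: h_3 = 0.
First-step equations for the other states:
  h_1 = 1 + 2/7*h_1 + 2/7*h_2 + 3/7*h_3
  h_2 = 1 + 2/7*h_1 + 4/7*h_2 + 1/7*h_3

Substituting h_3 = 0 and rearranging gives the linear system (I - Q) h = 1:
  [5/7, -2/7] . (h_1, h_2) = 1
  [-2/7, 3/7] . (h_1, h_2) = 1

Solving yields:
  h_1 = 35/11
  h_2 = 49/11

Starting state is 2, so the expected hitting time is h_2 = 49/11.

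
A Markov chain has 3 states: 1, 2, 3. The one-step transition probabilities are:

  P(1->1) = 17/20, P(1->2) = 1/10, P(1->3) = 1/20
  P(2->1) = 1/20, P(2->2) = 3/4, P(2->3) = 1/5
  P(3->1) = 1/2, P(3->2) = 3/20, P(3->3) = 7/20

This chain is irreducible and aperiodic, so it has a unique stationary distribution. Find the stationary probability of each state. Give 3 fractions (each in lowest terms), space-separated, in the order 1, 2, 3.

The stationary distribution satisfies pi = pi * P, i.e.:
  pi_1 = 17/20*pi_1 + 1/20*pi_2 + 1/2*pi_3
  pi_2 = 1/10*pi_1 + 3/4*pi_2 + 3/20*pi_3
  pi_3 = 1/20*pi_1 + 1/5*pi_2 + 7/20*pi_3
with normalization: pi_1 + pi_2 + pi_3 = 1.

Using the first 2 balance equations plus normalization, the linear system A*pi = b is:
  [-3/20, 1/20, 1/2] . pi = 0
  [1/10, -1/4, 3/20] . pi = 0
  [1, 1, 1] . pi = 1

Solving yields:
  pi_1 = 53/95
  pi_2 = 29/95
  pi_3 = 13/95

Verification (pi * P):
  53/95*17/20 + 29/95*1/20 + 13/95*1/2 = 53/95 = pi_1  (ok)
  53/95*1/10 + 29/95*3/4 + 13/95*3/20 = 29/95 = pi_2  (ok)
  53/95*1/20 + 29/95*1/5 + 13/95*7/20 = 13/95 = pi_3  (ok)

Answer: 53/95 29/95 13/95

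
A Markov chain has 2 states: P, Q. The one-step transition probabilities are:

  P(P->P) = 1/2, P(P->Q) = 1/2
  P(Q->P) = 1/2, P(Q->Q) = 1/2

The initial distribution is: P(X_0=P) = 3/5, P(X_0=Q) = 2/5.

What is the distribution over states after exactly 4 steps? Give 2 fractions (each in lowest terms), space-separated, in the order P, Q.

Answer: 1/2 1/2

Derivation:
Propagating the distribution step by step (d_{t+1} = d_t * P):
d_0 = (P=3/5, Q=2/5)
  d_1[P] = 3/5*1/2 + 2/5*1/2 = 1/2
  d_1[Q] = 3/5*1/2 + 2/5*1/2 = 1/2
d_1 = (P=1/2, Q=1/2)
  d_2[P] = 1/2*1/2 + 1/2*1/2 = 1/2
  d_2[Q] = 1/2*1/2 + 1/2*1/2 = 1/2
d_2 = (P=1/2, Q=1/2)
  d_3[P] = 1/2*1/2 + 1/2*1/2 = 1/2
  d_3[Q] = 1/2*1/2 + 1/2*1/2 = 1/2
d_3 = (P=1/2, Q=1/2)
  d_4[P] = 1/2*1/2 + 1/2*1/2 = 1/2
  d_4[Q] = 1/2*1/2 + 1/2*1/2 = 1/2
d_4 = (P=1/2, Q=1/2)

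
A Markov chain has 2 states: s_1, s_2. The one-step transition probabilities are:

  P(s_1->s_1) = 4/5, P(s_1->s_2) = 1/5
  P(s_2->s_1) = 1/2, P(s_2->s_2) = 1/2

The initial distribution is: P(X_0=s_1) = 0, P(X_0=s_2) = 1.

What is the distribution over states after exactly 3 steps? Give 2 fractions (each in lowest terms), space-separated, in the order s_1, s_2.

Propagating the distribution step by step (d_{t+1} = d_t * P):
d_0 = (s_1=0, s_2=1)
  d_1[s_1] = 0*4/5 + 1*1/2 = 1/2
  d_1[s_2] = 0*1/5 + 1*1/2 = 1/2
d_1 = (s_1=1/2, s_2=1/2)
  d_2[s_1] = 1/2*4/5 + 1/2*1/2 = 13/20
  d_2[s_2] = 1/2*1/5 + 1/2*1/2 = 7/20
d_2 = (s_1=13/20, s_2=7/20)
  d_3[s_1] = 13/20*4/5 + 7/20*1/2 = 139/200
  d_3[s_2] = 13/20*1/5 + 7/20*1/2 = 61/200
d_3 = (s_1=139/200, s_2=61/200)

Answer: 139/200 61/200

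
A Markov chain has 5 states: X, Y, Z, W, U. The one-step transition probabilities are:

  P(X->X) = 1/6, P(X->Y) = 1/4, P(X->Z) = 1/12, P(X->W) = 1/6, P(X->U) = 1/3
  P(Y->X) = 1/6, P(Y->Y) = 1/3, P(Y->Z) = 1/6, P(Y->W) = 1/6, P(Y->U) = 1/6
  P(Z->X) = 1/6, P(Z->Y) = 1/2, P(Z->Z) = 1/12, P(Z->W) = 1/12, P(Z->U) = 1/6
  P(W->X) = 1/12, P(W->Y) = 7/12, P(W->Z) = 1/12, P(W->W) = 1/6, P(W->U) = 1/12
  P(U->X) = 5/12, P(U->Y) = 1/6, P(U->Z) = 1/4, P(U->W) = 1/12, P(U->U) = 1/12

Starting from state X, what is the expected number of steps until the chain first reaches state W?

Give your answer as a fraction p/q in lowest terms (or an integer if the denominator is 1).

Answer: 131/18

Derivation:
Let h_i = expected steps to first reach W from state i.
Boundary: h_W = 0.
First-step equations for the other states:
  h_X = 1 + 1/6*h_X + 1/4*h_Y + 1/12*h_Z + 1/6*h_W + 1/3*h_U
  h_Y = 1 + 1/6*h_X + 1/3*h_Y + 1/6*h_Z + 1/6*h_W + 1/6*h_U
  h_Z = 1 + 1/6*h_X + 1/2*h_Y + 1/12*h_Z + 1/12*h_W + 1/6*h_U
  h_U = 1 + 5/12*h_X + 1/6*h_Y + 1/4*h_Z + 1/12*h_W + 1/12*h_U

Substituting h_W = 0 and rearranging gives the linear system (I - Q) h = 1:
  [5/6, -1/4, -1/12, -1/3] . (h_X, h_Y, h_Z, h_U) = 1
  [-1/6, 2/3, -1/6, -1/6] . (h_X, h_Y, h_Z, h_U) = 1
  [-1/6, -1/2, 11/12, -1/6] . (h_X, h_Y, h_Z, h_U) = 1
  [-5/12, -1/6, -1/4, 11/12] . (h_X, h_Y, h_Z, h_U) = 1

Solving yields:
  h_X = 131/18
  h_Y = 65/9
  h_Z = 70/9
  h_U = 47/6

Starting state is X, so the expected hitting time is h_X = 131/18.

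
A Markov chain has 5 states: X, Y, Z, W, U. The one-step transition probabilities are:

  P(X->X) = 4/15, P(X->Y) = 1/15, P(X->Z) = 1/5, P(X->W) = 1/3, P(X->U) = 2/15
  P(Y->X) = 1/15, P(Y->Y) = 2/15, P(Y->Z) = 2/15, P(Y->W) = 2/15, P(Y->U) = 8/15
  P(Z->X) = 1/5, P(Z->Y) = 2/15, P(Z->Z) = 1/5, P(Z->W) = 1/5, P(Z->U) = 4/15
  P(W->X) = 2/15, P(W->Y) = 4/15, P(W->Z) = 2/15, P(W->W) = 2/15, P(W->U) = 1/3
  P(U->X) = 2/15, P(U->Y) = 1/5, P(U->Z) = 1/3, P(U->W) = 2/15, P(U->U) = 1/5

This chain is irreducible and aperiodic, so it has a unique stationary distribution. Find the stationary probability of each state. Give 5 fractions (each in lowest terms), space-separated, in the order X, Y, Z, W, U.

The stationary distribution satisfies pi = pi * P, i.e.:
  pi_X = 4/15*pi_X + 1/15*pi_Y + 1/5*pi_Z + 2/15*pi_W + 2/15*pi_U
  pi_Y = 1/15*pi_X + 2/15*pi_Y + 2/15*pi_Z + 4/15*pi_W + 1/5*pi_U
  pi_Z = 1/5*pi_X + 2/15*pi_Y + 1/5*pi_Z + 2/15*pi_W + 1/3*pi_U
  pi_W = 1/3*pi_X + 2/15*pi_Y + 1/5*pi_Z + 2/15*pi_W + 2/15*pi_U
  pi_U = 2/15*pi_X + 8/15*pi_Y + 4/15*pi_Z + 1/3*pi_W + 1/5*pi_U
with normalization: pi_X + pi_Y + pi_Z + pi_W + pi_U = 1.

Using the first 4 balance equations plus normalization, the linear system A*pi = b is:
  [-11/15, 1/15, 1/5, 2/15, 2/15] . pi = 0
  [1/15, -13/15, 2/15, 4/15, 1/5] . pi = 0
  [1/5, 2/15, -4/5, 2/15, 1/3] . pi = 0
  [1/3, 2/15, 1/5, -13/15, 2/15] . pi = 0
  [1, 1, 1, 1, 1] . pi = 1

Solving yields:
  pi_X = 8391/53233
  pi_Y = 8814/53233
  pi_Z = 11431/53233
  pi_W = 9538/53233
  pi_U = 15059/53233

Verification (pi * P):
  8391/53233*4/15 + 8814/53233*1/15 + 11431/53233*1/5 + 9538/53233*2/15 + 15059/53233*2/15 = 8391/53233 = pi_X  (ok)
  8391/53233*1/15 + 8814/53233*2/15 + 11431/53233*2/15 + 9538/53233*4/15 + 15059/53233*1/5 = 8814/53233 = pi_Y  (ok)
  8391/53233*1/5 + 8814/53233*2/15 + 11431/53233*1/5 + 9538/53233*2/15 + 15059/53233*1/3 = 11431/53233 = pi_Z  (ok)
  8391/53233*1/3 + 8814/53233*2/15 + 11431/53233*1/5 + 9538/53233*2/15 + 15059/53233*2/15 = 9538/53233 = pi_W  (ok)
  8391/53233*2/15 + 8814/53233*8/15 + 11431/53233*4/15 + 9538/53233*1/3 + 15059/53233*1/5 = 15059/53233 = pi_U  (ok)

Answer: 8391/53233 8814/53233 11431/53233 9538/53233 15059/53233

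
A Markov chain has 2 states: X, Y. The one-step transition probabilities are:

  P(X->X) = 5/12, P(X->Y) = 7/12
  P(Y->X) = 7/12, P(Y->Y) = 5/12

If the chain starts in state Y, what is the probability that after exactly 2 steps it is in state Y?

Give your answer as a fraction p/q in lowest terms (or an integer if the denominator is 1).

Computing P^2 by repeated multiplication:
P^1 =
  X: [5/12, 7/12]
  Y: [7/12, 5/12]
P^2 =
  X: [37/72, 35/72]
  Y: [35/72, 37/72]

(P^2)[Y -> Y] = 37/72

Answer: 37/72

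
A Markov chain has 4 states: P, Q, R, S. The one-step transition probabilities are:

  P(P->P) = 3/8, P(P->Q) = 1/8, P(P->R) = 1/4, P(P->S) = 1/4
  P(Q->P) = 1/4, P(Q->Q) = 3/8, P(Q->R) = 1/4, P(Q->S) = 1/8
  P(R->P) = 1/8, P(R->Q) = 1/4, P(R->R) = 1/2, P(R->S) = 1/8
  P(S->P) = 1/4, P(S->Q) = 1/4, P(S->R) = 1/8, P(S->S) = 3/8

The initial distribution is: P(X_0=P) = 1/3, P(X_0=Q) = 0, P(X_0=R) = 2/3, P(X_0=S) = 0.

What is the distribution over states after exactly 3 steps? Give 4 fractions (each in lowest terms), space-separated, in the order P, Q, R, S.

Propagating the distribution step by step (d_{t+1} = d_t * P):
d_0 = (P=1/3, Q=0, R=2/3, S=0)
  d_1[P] = 1/3*3/8 + 0*1/4 + 2/3*1/8 + 0*1/4 = 5/24
  d_1[Q] = 1/3*1/8 + 0*3/8 + 2/3*1/4 + 0*1/4 = 5/24
  d_1[R] = 1/3*1/4 + 0*1/4 + 2/3*1/2 + 0*1/8 = 5/12
  d_1[S] = 1/3*1/4 + 0*1/8 + 2/3*1/8 + 0*3/8 = 1/6
d_1 = (P=5/24, Q=5/24, R=5/12, S=1/6)
  d_2[P] = 5/24*3/8 + 5/24*1/4 + 5/12*1/8 + 1/6*1/4 = 43/192
  d_2[Q] = 5/24*1/8 + 5/24*3/8 + 5/12*1/4 + 1/6*1/4 = 1/4
  d_2[R] = 5/24*1/4 + 5/24*1/4 + 5/12*1/2 + 1/6*1/8 = 1/3
  d_2[S] = 5/24*1/4 + 5/24*1/8 + 5/12*1/8 + 1/6*3/8 = 37/192
d_2 = (P=43/192, Q=1/4, R=1/3, S=37/192)
  d_3[P] = 43/192*3/8 + 1/4*1/4 + 1/3*1/8 + 37/192*1/4 = 121/512
  d_3[Q] = 43/192*1/8 + 1/4*3/8 + 1/3*1/4 + 37/192*1/4 = 389/1536
  d_3[R] = 43/192*1/4 + 1/4*1/4 + 1/3*1/2 + 37/192*1/8 = 475/1536
  d_3[S] = 43/192*1/4 + 1/4*1/8 + 1/3*1/8 + 37/192*3/8 = 103/512
d_3 = (P=121/512, Q=389/1536, R=475/1536, S=103/512)

Answer: 121/512 389/1536 475/1536 103/512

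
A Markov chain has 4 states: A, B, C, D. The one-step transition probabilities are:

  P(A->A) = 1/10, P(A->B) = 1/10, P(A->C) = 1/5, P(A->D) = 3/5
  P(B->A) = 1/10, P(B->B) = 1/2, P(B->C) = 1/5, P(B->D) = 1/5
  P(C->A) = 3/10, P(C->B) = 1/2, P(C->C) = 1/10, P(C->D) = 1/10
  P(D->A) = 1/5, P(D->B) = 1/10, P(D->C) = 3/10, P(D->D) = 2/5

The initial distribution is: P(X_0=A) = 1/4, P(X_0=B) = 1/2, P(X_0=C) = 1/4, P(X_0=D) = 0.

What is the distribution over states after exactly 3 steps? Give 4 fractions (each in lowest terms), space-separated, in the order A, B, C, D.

Answer: 687/4000 79/250 167/800 607/2000

Derivation:
Propagating the distribution step by step (d_{t+1} = d_t * P):
d_0 = (A=1/4, B=1/2, C=1/4, D=0)
  d_1[A] = 1/4*1/10 + 1/2*1/10 + 1/4*3/10 + 0*1/5 = 3/20
  d_1[B] = 1/4*1/10 + 1/2*1/2 + 1/4*1/2 + 0*1/10 = 2/5
  d_1[C] = 1/4*1/5 + 1/2*1/5 + 1/4*1/10 + 0*3/10 = 7/40
  d_1[D] = 1/4*3/5 + 1/2*1/5 + 1/4*1/10 + 0*2/5 = 11/40
d_1 = (A=3/20, B=2/5, C=7/40, D=11/40)
  d_2[A] = 3/20*1/10 + 2/5*1/10 + 7/40*3/10 + 11/40*1/5 = 13/80
  d_2[B] = 3/20*1/10 + 2/5*1/2 + 7/40*1/2 + 11/40*1/10 = 33/100
  d_2[C] = 3/20*1/5 + 2/5*1/5 + 7/40*1/10 + 11/40*3/10 = 21/100
  d_2[D] = 3/20*3/5 + 2/5*1/5 + 7/40*1/10 + 11/40*2/5 = 119/400
d_2 = (A=13/80, B=33/100, C=21/100, D=119/400)
  d_3[A] = 13/80*1/10 + 33/100*1/10 + 21/100*3/10 + 119/400*1/5 = 687/4000
  d_3[B] = 13/80*1/10 + 33/100*1/2 + 21/100*1/2 + 119/400*1/10 = 79/250
  d_3[C] = 13/80*1/5 + 33/100*1/5 + 21/100*1/10 + 119/400*3/10 = 167/800
  d_3[D] = 13/80*3/5 + 33/100*1/5 + 21/100*1/10 + 119/400*2/5 = 607/2000
d_3 = (A=687/4000, B=79/250, C=167/800, D=607/2000)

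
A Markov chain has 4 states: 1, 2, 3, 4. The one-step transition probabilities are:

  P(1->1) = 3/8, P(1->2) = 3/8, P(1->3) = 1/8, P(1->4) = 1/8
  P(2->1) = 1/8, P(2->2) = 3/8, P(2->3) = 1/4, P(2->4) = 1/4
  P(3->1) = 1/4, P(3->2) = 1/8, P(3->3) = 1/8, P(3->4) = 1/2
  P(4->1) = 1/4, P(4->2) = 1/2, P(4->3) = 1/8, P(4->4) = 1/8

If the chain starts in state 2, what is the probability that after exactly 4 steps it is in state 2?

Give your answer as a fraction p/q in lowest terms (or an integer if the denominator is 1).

Computing P^4 by repeated multiplication:
P^1 =
  1: [3/8, 3/8, 1/8, 1/8]
  2: [1/8, 3/8, 1/4, 1/4]
  3: [1/4, 1/8, 1/8, 1/2]
  4: [1/4, 1/2, 1/8, 1/8]
P^2 =
  1: [1/4, 23/64, 11/64, 7/32]
  2: [7/32, 11/32, 11/64, 17/64]
  3: [17/64, 13/32, 9/64, 3/16]
  4: [7/32, 23/64, 3/16, 15/64]
P^3 =
  1: [121/512, 23/64, 87/512, 15/64]
  2: [15/64, 187/512, 43/256, 119/512]
  3: [119/512, 93/256, 45/256, 117/512]
  4: [119/512, 183/512, 87/512, 123/512]
P^4 =
  1: [961/4096, 741/2048, 87/512, 957/4096]
  2: [957/4096, 1483/4096, 699/4096, 957/4096]
  3: [957/4096, 1473/4096, 349/2048, 121/512]
  4: [15/64, 1485/4096, 695/4096, 239/1024]

(P^4)[2 -> 2] = 1483/4096

Answer: 1483/4096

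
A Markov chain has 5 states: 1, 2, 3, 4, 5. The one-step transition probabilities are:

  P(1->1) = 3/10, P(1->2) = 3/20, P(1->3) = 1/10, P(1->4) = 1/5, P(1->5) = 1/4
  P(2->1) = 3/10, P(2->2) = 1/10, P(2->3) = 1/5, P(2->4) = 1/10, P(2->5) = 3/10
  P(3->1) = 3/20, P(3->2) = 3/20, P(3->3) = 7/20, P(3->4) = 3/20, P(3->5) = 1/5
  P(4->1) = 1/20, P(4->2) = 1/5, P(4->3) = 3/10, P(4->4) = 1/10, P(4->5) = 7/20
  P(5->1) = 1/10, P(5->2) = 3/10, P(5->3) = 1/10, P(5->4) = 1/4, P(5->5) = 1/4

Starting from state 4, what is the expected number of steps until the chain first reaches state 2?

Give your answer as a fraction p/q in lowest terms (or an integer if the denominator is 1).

Let h_i = expected steps to first reach 2 from state i.
Boundary: h_2 = 0.
First-step equations for the other states:
  h_1 = 1 + 3/10*h_1 + 3/20*h_2 + 1/10*h_3 + 1/5*h_4 + 1/4*h_5
  h_3 = 1 + 3/20*h_1 + 3/20*h_2 + 7/20*h_3 + 3/20*h_4 + 1/5*h_5
  h_4 = 1 + 1/20*h_1 + 1/5*h_2 + 3/10*h_3 + 1/10*h_4 + 7/20*h_5
  h_5 = 1 + 1/10*h_1 + 3/10*h_2 + 1/10*h_3 + 1/4*h_4 + 1/4*h_5

Substituting h_2 = 0 and rearranging gives the linear system (I - Q) h = 1:
  [7/10, -1/10, -1/5, -1/4] . (h_1, h_3, h_4, h_5) = 1
  [-3/20, 13/20, -3/20, -1/5] . (h_1, h_3, h_4, h_5) = 1
  [-1/20, -3/10, 9/10, -7/20] . (h_1, h_3, h_4, h_5) = 1
  [-1/10, -1/10, -1/4, 3/4] . (h_1, h_3, h_4, h_5) = 1

Solving yields:
  h_1 = 44360/8791
  h_3 = 44980/8791
  h_4 = 41840/8791
  h_5 = 37580/8791

Starting state is 4, so the expected hitting time is h_4 = 41840/8791.

Answer: 41840/8791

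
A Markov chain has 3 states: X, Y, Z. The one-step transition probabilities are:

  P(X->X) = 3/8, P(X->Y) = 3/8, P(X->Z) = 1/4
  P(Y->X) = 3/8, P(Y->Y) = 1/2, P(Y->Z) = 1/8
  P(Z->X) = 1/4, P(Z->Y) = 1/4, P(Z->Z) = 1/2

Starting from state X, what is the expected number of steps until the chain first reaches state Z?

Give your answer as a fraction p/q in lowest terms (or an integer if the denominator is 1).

Answer: 56/11

Derivation:
Let h_i = expected steps to first reach Z from state i.
Boundary: h_Z = 0.
First-step equations for the other states:
  h_X = 1 + 3/8*h_X + 3/8*h_Y + 1/4*h_Z
  h_Y = 1 + 3/8*h_X + 1/2*h_Y + 1/8*h_Z

Substituting h_Z = 0 and rearranging gives the linear system (I - Q) h = 1:
  [5/8, -3/8] . (h_X, h_Y) = 1
  [-3/8, 1/2] . (h_X, h_Y) = 1

Solving yields:
  h_X = 56/11
  h_Y = 64/11

Starting state is X, so the expected hitting time is h_X = 56/11.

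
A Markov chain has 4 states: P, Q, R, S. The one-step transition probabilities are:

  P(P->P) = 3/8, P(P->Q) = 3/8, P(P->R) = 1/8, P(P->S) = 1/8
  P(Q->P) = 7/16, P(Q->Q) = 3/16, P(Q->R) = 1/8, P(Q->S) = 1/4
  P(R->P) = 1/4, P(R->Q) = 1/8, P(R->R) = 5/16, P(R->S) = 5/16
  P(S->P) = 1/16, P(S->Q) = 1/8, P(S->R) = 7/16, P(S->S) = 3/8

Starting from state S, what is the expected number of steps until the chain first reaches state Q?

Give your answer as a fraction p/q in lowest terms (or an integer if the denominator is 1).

Let h_i = expected steps to first reach Q from state i.
Boundary: h_Q = 0.
First-step equations for the other states:
  h_P = 1 + 3/8*h_P + 3/8*h_Q + 1/8*h_R + 1/8*h_S
  h_R = 1 + 1/4*h_P + 1/8*h_Q + 5/16*h_R + 5/16*h_S
  h_S = 1 + 1/16*h_P + 1/8*h_Q + 7/16*h_R + 3/8*h_S

Substituting h_Q = 0 and rearranging gives the linear system (I - Q) h = 1:
  [5/8, -1/8, -1/8] . (h_P, h_R, h_S) = 1
  [-1/4, 11/16, -5/16] . (h_P, h_R, h_S) = 1
  [-1/16, -7/16, 5/8] . (h_P, h_R, h_S) = 1

Solving yields:
  h_P = 376/97
  h_R = 536/97
  h_S = 568/97

Starting state is S, so the expected hitting time is h_S = 568/97.

Answer: 568/97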